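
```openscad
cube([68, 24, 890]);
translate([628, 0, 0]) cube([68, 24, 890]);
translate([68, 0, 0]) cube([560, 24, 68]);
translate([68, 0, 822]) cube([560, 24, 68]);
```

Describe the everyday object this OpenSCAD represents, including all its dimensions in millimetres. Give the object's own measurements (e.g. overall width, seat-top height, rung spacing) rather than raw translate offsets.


A rectangular picture frame lying in the x–z plane (depth along y). The opening is 560 mm wide (x) by 754 mm tall (z), surrounded by a border 68 mm wide on all four sides. The frame is 24 mm deep and is made of two full-height vertical stiles with two horizontal rails fitted between them.


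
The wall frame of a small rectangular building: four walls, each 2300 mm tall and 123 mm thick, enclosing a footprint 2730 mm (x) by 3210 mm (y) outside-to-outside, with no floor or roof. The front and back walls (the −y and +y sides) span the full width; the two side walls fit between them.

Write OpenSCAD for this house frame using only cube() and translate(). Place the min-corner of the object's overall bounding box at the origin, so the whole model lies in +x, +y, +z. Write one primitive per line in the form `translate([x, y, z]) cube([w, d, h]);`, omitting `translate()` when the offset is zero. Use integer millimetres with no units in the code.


cube([2730, 123, 2300]);
translate([0, 3087, 0]) cube([2730, 123, 2300]);
translate([0, 123, 0]) cube([123, 2964, 2300]);
translate([2607, 123, 0]) cube([123, 2964, 2300]);


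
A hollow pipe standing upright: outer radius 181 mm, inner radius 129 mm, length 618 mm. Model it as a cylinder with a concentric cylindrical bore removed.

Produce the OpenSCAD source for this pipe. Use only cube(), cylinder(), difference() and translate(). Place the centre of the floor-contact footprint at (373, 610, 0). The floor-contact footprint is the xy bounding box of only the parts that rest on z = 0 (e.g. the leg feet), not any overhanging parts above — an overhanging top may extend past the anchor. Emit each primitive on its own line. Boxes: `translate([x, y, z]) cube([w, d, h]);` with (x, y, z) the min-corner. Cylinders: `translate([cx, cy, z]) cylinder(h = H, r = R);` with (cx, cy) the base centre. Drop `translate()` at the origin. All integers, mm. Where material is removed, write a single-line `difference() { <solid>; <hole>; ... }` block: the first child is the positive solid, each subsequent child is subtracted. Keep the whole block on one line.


difference() { translate([373, 610, 0]) cylinder(h = 618, r = 181); translate([373, 610, 0]) cylinder(h = 618, r = 129); }


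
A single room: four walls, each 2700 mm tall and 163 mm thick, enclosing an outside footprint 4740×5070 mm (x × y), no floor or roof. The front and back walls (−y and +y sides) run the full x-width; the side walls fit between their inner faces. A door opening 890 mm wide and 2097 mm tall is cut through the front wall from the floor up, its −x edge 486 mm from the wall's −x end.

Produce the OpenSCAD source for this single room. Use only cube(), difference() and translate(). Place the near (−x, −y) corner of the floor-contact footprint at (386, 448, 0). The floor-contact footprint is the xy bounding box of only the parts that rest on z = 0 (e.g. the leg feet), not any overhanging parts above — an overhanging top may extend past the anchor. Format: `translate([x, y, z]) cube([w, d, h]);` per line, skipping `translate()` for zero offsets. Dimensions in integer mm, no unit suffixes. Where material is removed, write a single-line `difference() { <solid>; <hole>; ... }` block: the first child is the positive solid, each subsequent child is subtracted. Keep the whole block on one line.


difference() { translate([386, 448, 0]) cube([4740, 163, 2700]); translate([872, 448, 0]) cube([890, 163, 2097]); }
translate([386, 5355, 0]) cube([4740, 163, 2700]);
translate([386, 611, 0]) cube([163, 4744, 2700]);
translate([4963, 611, 0]) cube([163, 4744, 2700]);


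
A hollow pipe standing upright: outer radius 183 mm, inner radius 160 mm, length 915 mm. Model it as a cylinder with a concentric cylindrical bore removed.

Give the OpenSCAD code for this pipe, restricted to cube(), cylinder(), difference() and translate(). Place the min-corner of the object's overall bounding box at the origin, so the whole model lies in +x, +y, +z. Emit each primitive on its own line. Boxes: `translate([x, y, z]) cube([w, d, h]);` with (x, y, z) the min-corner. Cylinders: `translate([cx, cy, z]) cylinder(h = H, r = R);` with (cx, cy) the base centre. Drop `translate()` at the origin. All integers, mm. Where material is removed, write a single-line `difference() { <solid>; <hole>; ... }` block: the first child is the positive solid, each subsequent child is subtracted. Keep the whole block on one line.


difference() { translate([183, 183, 0]) cylinder(h = 915, r = 183); translate([183, 183, 0]) cylinder(h = 915, r = 160); }


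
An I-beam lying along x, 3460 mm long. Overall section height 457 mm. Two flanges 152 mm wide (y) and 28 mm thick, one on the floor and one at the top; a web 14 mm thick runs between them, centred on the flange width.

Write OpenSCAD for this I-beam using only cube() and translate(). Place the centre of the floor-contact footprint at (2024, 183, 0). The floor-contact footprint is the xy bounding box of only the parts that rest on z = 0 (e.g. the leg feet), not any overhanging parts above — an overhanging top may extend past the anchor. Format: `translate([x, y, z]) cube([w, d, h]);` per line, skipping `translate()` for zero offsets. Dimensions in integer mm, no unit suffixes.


translate([294, 107, 0]) cube([3460, 152, 28]);
translate([294, 176, 28]) cube([3460, 14, 401]);
translate([294, 107, 429]) cube([3460, 152, 28]);


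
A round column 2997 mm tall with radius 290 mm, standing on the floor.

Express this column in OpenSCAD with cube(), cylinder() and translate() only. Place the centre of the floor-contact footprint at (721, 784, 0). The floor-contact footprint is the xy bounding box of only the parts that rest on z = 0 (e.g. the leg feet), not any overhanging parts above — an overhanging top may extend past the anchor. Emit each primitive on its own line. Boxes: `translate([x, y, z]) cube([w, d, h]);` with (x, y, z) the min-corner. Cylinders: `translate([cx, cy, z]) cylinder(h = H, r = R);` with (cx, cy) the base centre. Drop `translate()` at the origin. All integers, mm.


translate([721, 784, 0]) cylinder(h = 2997, r = 290);


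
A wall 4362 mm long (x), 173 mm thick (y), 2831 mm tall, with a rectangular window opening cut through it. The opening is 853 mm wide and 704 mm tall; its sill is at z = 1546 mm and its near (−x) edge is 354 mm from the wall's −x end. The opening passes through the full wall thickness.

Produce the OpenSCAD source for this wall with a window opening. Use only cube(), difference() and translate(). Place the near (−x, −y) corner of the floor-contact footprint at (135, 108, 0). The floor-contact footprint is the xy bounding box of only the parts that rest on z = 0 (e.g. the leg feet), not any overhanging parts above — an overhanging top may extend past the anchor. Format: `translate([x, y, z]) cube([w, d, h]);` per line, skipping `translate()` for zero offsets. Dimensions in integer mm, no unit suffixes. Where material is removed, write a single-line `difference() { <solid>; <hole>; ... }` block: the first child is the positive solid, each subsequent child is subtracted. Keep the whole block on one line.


difference() { translate([135, 108, 0]) cube([4362, 173, 2831]); translate([489, 108, 1546]) cube([853, 173, 704]); }


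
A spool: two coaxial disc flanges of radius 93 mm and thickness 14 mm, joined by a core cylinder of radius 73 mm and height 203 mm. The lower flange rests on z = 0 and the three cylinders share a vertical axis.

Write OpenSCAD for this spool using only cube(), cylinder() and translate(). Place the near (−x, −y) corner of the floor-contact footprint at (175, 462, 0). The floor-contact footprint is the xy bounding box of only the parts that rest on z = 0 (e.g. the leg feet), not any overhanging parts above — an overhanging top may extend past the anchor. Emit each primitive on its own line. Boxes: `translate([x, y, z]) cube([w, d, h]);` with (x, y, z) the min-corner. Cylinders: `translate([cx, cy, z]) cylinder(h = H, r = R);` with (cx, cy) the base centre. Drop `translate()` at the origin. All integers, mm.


translate([268, 555, 0]) cylinder(h = 14, r = 93);
translate([268, 555, 14]) cylinder(h = 203, r = 73);
translate([268, 555, 217]) cylinder(h = 14, r = 93);


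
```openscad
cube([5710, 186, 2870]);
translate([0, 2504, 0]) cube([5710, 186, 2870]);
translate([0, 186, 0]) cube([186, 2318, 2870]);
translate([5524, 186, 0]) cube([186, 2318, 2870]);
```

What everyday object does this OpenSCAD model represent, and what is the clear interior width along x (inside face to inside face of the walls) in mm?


A house (or room) frame. The interior width is 5338 mm.

Four 2870 mm walls enclosing a rectangle with no floor or roof — a room or house frame. Outside width is 5710 mm and wall thickness is 186 mm, so the interior width is 5710 − 2 × 186 = 5338 mm.


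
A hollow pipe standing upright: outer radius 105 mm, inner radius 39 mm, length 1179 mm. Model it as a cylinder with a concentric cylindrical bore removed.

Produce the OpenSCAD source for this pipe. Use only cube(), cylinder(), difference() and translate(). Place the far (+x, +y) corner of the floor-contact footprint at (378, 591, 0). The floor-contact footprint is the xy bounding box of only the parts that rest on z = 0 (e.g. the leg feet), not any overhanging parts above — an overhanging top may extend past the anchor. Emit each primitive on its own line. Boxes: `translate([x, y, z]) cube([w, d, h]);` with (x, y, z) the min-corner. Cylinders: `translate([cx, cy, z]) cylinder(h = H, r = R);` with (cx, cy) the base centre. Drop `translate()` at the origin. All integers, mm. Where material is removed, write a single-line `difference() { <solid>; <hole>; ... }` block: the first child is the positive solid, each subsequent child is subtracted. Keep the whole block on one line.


difference() { translate([273, 486, 0]) cylinder(h = 1179, r = 105); translate([273, 486, 0]) cylinder(h = 1179, r = 39); }


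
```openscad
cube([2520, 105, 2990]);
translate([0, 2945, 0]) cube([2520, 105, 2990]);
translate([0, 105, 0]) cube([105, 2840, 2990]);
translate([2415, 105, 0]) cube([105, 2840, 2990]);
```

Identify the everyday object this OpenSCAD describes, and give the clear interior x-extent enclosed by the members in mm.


A house (or room) frame. The interior width is 2310 mm.

Four 2990 mm walls enclosing a rectangle with no floor or roof — a room or house frame. Outside width is 2520 mm and wall thickness is 105 mm, so the interior width is 2520 − 2 × 105 = 2310 mm.


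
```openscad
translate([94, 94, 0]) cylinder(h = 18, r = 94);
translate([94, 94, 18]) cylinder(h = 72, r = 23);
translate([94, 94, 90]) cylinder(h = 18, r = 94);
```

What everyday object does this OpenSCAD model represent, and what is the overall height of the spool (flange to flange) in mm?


A spool. The overall height is 108 mm.

Three coaxial cylinders, large–small–large — a spool. Two 18 mm flanges and a 72 mm core give 18 + 72 + 18 = 108 mm.


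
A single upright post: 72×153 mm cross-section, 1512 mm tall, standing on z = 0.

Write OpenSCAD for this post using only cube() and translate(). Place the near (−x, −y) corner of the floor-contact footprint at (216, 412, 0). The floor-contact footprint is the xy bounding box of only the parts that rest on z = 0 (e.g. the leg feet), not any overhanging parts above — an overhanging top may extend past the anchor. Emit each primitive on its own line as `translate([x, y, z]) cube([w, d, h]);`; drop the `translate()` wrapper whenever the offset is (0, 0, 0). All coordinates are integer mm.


translate([216, 412, 0]) cube([72, 153, 1512]);


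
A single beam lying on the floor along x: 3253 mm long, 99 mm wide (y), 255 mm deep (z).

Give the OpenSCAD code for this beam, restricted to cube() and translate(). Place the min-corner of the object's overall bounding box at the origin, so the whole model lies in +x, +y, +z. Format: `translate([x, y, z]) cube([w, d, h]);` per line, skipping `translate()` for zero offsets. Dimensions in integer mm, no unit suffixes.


cube([3253, 99, 255]);


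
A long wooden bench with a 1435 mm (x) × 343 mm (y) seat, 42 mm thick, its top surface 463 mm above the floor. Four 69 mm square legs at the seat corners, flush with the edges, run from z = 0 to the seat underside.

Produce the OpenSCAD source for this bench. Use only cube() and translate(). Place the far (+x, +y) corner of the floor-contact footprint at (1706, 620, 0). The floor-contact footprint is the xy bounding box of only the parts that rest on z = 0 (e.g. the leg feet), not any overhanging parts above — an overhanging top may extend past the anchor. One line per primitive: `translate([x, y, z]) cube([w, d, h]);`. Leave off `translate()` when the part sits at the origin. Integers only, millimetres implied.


// leg_h = 463 − 42 = 421
translate([271, 277, 421]) cube([1435, 343, 42]);
translate([271, 277, 0]) cube([69, 69, 421]);
translate([271, 551, 0]) cube([69, 69, 421]);
translate([1637, 277, 0]) cube([69, 69, 421]);
translate([1637, 551, 0]) cube([69, 69, 421]);


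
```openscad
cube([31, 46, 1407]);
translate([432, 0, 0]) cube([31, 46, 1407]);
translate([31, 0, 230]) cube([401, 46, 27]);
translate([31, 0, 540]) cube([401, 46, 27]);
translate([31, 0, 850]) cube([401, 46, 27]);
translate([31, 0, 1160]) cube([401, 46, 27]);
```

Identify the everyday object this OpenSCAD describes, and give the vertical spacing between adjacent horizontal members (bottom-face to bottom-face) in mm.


A ladder. The rung spacing is 310 mm.

Two tall 31×46 posts with 4 short bars between them — a ladder. Adjacent rungs sit at z = 230 and z = 540, so the spacing is 540 − 230 = 310 mm.


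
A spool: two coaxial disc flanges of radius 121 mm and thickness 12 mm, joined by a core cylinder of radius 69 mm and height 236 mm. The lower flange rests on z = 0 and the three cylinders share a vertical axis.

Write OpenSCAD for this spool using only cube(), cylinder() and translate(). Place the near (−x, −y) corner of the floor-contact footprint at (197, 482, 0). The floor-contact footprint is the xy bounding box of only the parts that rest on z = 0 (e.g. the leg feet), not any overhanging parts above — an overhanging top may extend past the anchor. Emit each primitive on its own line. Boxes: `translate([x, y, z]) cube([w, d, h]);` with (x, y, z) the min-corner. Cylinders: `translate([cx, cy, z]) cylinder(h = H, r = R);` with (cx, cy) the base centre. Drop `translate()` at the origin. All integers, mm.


translate([318, 603, 0]) cylinder(h = 12, r = 121);
translate([318, 603, 12]) cylinder(h = 236, r = 69);
translate([318, 603, 248]) cylinder(h = 12, r = 121);


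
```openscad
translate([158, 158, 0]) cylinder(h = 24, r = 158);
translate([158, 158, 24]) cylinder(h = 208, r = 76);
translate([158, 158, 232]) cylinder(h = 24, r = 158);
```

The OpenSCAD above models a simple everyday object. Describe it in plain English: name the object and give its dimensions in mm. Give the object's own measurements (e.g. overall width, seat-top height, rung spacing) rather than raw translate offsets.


A spool: two coaxial disc flanges of radius 158 mm and thickness 24 mm, joined by a core cylinder of radius 76 mm and height 208 mm. The lower flange rests on z = 0 and the three cylinders share a vertical axis.


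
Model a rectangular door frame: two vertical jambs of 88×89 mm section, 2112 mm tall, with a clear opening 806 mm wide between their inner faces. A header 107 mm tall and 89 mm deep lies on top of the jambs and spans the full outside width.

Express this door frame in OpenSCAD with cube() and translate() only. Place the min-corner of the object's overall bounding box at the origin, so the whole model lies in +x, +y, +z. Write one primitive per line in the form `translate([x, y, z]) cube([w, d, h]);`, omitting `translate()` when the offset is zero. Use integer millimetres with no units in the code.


cube([88, 89, 2112]);
translate([894, 0, 0]) cube([88, 89, 2112]);
translate([0, 0, 2112]) cube([982, 89, 107]);


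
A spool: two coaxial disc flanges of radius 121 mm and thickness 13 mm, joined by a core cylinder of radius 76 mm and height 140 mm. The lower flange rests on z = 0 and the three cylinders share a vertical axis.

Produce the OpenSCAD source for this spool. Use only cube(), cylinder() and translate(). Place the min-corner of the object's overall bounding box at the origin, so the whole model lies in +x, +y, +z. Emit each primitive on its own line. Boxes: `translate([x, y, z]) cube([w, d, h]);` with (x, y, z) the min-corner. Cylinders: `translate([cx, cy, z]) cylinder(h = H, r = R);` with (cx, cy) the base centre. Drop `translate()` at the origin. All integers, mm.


translate([121, 121, 0]) cylinder(h = 13, r = 121);
translate([121, 121, 13]) cylinder(h = 140, r = 76);
translate([121, 121, 153]) cylinder(h = 13, r = 121);


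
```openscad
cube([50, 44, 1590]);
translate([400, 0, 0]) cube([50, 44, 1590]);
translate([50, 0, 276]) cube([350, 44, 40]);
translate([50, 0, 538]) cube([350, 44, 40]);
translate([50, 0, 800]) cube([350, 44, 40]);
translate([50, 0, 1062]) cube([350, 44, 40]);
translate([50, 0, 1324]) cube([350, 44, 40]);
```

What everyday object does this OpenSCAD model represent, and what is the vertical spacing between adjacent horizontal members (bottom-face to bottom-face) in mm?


A ladder. The rung spacing is 262 mm.

Two tall 50×44 posts with 5 short bars between them — a ladder. Adjacent rungs sit at z = 276 and z = 538, so the spacing is 538 − 276 = 262 mm.


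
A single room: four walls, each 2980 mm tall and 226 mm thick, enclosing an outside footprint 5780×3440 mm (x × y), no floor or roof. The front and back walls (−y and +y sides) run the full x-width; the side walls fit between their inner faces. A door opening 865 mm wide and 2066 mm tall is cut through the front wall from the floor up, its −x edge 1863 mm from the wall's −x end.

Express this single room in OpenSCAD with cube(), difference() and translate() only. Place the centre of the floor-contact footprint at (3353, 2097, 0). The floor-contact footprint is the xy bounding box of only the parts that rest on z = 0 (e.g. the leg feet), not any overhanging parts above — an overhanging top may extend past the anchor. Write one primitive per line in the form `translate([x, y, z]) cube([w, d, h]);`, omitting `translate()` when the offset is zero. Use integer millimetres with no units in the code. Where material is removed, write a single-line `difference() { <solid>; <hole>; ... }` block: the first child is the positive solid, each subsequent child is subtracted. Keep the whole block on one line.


difference() { translate([463, 377, 0]) cube([5780, 226, 2980]); translate([2326, 377, 0]) cube([865, 226, 2066]); }
translate([463, 3591, 0]) cube([5780, 226, 2980]);
translate([463, 603, 0]) cube([226, 2988, 2980]);
translate([6017, 603, 0]) cube([226, 2988, 2980]);


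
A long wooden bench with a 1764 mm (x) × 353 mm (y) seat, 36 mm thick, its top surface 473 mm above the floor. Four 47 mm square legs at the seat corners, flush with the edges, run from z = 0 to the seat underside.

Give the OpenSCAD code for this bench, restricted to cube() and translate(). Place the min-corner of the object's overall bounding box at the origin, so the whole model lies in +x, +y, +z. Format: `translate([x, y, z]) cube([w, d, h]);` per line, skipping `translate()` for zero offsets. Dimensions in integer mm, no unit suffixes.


translate([0, 0, 437]) cube([1764, 353, 36]);
cube([47, 47, 437]);
translate([0, 306, 0]) cube([47, 47, 437]);
translate([1717, 0, 0]) cube([47, 47, 437]);
translate([1717, 306, 0]) cube([47, 47, 437]);


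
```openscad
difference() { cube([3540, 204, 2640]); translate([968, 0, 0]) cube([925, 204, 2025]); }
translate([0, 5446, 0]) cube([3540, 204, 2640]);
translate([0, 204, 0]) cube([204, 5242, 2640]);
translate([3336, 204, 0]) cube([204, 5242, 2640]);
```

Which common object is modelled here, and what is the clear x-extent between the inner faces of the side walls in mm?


A single room. The interior width is 3132 mm.

Four walls enclosing a rectangle with a door in the front wall — a room. Outside width 3540 minus two 204 mm walls gives 3132 mm.


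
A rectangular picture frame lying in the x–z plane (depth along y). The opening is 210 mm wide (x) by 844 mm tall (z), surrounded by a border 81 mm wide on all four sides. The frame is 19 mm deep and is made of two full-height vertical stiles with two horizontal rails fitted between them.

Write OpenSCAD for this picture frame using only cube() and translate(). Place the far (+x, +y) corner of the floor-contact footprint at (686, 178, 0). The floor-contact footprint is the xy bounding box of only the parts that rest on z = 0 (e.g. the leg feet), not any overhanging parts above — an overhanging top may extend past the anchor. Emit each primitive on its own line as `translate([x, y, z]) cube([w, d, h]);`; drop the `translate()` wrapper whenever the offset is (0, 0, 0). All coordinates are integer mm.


translate([314, 159, 0]) cube([81, 19, 1006]);
translate([605, 159, 0]) cube([81, 19, 1006]);
translate([395, 159, 0]) cube([210, 19, 81]);
translate([395, 159, 925]) cube([210, 19, 81]);


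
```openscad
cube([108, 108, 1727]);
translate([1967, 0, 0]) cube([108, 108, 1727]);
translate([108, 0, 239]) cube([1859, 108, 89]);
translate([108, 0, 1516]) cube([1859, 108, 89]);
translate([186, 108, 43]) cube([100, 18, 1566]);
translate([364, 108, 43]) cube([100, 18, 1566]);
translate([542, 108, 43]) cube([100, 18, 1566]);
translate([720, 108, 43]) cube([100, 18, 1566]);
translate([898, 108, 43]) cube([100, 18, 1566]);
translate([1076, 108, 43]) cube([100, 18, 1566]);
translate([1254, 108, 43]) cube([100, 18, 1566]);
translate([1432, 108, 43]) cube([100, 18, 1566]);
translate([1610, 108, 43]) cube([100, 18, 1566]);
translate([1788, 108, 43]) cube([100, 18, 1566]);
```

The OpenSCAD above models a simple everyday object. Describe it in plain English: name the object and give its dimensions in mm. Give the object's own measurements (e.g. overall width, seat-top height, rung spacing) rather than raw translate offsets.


A fence section. Two 108×108 mm posts, 1727 mm tall, stand on the floor with a clear span of 1859 mm between their inner faces. Two horizontal rails of 108×89 mm section span the gap between the posts with their undersides at z = 239 mm and z = 1516 mm, flush with the posts' −y face. 10 pickets, each 100 mm wide, 18 mm thick and 1566 mm tall, are fixed to the +y face of the rails with their bottoms at z = 43 mm, spaced across the span with a 78 mm gap after the −x post and between neighbouring pickets, with 79 mm left before the +x post.


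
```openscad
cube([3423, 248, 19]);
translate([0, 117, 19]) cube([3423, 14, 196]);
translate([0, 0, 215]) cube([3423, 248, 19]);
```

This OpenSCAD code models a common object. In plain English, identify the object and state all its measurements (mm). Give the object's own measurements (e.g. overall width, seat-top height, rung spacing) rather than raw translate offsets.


An I-beam lying along x, 3423 mm long. Overall section height 234 mm. Two flanges 248 mm wide (y) and 19 mm thick, one on the floor and one at the top; a web 14 mm thick runs between them, centred on the flange width.


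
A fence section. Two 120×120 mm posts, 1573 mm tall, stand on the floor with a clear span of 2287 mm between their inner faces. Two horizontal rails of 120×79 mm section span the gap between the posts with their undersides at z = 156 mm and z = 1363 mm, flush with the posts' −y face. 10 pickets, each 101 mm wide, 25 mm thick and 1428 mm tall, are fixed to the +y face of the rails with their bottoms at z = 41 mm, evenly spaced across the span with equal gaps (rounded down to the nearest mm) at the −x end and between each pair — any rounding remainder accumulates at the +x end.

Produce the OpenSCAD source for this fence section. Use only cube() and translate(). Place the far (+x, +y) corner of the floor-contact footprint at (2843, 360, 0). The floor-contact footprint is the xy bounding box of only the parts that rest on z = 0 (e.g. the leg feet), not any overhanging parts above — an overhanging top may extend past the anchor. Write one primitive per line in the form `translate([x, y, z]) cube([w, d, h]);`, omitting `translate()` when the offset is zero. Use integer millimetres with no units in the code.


translate([316, 240, 0]) cube([120, 120, 1573]);
translate([2723, 240, 0]) cube([120, 120, 1573]);
translate([436, 240, 156]) cube([2287, 120, 79]);
translate([436, 240, 1363]) cube([2287, 120, 79]);
translate([552, 360, 41]) cube([101, 25, 1428]);
translate([769, 360, 41]) cube([101, 25, 1428]);
translate([986, 360, 41]) cube([101, 25, 1428]);
translate([1203, 360, 41]) cube([101, 25, 1428]);
translate([1420, 360, 41]) cube([101, 25, 1428]);
translate([1637, 360, 41]) cube([101, 25, 1428]);
translate([1854, 360, 41]) cube([101, 25, 1428]);
translate([2071, 360, 41]) cube([101, 25, 1428]);
translate([2288, 360, 41]) cube([101, 25, 1428]);
translate([2505, 360, 41]) cube([101, 25, 1428]);


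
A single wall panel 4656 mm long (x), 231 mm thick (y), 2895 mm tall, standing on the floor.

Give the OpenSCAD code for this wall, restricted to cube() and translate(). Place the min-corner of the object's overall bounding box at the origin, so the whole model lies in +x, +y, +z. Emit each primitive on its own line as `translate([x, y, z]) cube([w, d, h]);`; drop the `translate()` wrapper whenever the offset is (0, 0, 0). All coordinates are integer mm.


cube([4656, 231, 2895]);


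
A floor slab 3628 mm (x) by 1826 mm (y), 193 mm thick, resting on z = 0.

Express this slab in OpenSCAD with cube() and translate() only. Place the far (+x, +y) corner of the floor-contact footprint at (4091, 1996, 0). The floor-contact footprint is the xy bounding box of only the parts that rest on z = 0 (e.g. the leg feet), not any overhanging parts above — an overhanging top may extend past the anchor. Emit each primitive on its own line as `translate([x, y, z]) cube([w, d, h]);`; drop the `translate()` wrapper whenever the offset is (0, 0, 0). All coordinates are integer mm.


translate([463, 170, 0]) cube([3628, 1826, 193]);


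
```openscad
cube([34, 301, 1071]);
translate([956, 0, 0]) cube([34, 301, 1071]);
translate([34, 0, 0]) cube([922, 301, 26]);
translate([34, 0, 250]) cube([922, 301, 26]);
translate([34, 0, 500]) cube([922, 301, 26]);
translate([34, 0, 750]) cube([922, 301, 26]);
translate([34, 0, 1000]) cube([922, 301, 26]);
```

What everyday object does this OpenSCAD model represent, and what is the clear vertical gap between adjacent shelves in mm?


A bookshelf. The clear shelf gap is 224 mm.

Two tall side panels with 5 horizontal boards between them — a bookshelf. The first two shelf undersides are at z = 0 and z = 250; with shelf thickness 26, the clear gap is 250 − 0 − 26 = 224 mm.


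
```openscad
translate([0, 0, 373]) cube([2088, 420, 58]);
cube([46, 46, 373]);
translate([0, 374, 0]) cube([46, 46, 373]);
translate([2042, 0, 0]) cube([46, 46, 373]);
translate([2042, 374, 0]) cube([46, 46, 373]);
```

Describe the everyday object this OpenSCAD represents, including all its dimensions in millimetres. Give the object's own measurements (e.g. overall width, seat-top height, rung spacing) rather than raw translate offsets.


A long wooden bench with a 2088 mm (x) × 420 mm (y) seat, 58 mm thick, its top surface 431 mm above the floor. Four 46 mm square legs at the seat corners, flush with the edges, run from z = 0 to the seat underside.


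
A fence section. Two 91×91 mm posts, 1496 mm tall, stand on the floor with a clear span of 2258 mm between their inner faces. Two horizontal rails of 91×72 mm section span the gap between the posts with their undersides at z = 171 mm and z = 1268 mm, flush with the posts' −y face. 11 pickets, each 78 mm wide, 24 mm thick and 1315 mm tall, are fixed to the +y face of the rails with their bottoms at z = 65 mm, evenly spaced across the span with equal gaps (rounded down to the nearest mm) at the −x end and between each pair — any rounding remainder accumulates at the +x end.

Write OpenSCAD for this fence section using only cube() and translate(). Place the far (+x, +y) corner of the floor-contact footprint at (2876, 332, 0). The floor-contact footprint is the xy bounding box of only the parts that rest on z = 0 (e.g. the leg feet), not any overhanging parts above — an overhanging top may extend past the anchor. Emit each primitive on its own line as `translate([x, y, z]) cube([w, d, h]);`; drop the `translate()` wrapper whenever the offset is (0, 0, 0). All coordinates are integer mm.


translate([436, 241, 0]) cube([91, 91, 1496]);
translate([2785, 241, 0]) cube([91, 91, 1496]);
translate([527, 241, 171]) cube([2258, 91, 72]);
translate([527, 241, 1268]) cube([2258, 91, 72]);
translate([643, 332, 65]) cube([78, 24, 1315]);
translate([837, 332, 65]) cube([78, 24, 1315]);
translate([1031, 332, 65]) cube([78, 24, 1315]);
translate([1225, 332, 65]) cube([78, 24, 1315]);
translate([1419, 332, 65]) cube([78, 24, 1315]);
translate([1613, 332, 65]) cube([78, 24, 1315]);
translate([1807, 332, 65]) cube([78, 24, 1315]);
translate([2001, 332, 65]) cube([78, 24, 1315]);
translate([2195, 332, 65]) cube([78, 24, 1315]);
translate([2389, 332, 65]) cube([78, 24, 1315]);
translate([2583, 332, 65]) cube([78, 24, 1315]);


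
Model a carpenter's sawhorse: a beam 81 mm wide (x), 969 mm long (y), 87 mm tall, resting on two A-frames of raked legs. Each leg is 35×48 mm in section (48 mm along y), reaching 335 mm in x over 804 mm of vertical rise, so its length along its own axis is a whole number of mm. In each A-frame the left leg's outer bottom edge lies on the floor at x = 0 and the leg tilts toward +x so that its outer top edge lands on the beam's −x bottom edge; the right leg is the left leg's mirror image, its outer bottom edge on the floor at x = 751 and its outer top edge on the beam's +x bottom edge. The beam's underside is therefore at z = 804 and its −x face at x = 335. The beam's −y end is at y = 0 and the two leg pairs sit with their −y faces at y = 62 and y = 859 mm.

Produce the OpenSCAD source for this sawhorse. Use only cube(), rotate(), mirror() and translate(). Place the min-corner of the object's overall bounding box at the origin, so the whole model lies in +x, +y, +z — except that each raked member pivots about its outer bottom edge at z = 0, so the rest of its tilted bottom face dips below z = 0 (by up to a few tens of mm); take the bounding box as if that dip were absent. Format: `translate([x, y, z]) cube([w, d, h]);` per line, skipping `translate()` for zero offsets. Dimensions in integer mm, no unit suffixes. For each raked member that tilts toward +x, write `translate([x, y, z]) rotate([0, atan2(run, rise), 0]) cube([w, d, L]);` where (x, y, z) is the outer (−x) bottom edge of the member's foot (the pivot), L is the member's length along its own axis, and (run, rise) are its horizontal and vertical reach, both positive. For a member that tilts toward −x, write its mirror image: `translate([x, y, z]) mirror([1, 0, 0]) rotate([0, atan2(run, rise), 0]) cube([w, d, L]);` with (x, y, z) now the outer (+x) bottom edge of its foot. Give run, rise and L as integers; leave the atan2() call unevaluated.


// leg length = √(335² + 804²) = 871
// right-leg outer foot x = 2·335 + 81 = 751
// beam min-corner = (335, 0, 804)
translate([335, 0, 804]) cube([81, 969, 87]);
translate([0, 62, 0]) rotate([0, atan2(335, 804), 0]) cube([35, 48, 871]);
translate([751, 62, 0]) mirror([1, 0, 0]) rotate([0, atan2(335, 804), 0]) cube([35, 48, 871]);
translate([0, 859, 0]) rotate([0, atan2(335, 804), 0]) cube([35, 48, 871]);
translate([751, 859, 0]) mirror([1, 0, 0]) rotate([0, atan2(335, 804), 0]) cube([35, 48, 871]);


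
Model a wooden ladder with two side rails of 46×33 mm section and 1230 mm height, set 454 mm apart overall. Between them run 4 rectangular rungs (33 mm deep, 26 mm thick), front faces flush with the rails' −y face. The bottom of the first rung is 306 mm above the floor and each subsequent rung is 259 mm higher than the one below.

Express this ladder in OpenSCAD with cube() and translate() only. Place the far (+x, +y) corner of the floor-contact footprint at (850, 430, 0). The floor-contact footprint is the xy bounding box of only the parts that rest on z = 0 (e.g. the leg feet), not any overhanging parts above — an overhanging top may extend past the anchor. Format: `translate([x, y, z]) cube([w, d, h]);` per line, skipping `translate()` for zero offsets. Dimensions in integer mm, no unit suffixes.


translate([396, 397, 0]) cube([46, 33, 1230]);
translate([804, 397, 0]) cube([46, 33, 1230]);
translate([442, 397, 306]) cube([362, 33, 26]);
translate([442, 397, 565]) cube([362, 33, 26]);
translate([442, 397, 824]) cube([362, 33, 26]);
translate([442, 397, 1083]) cube([362, 33, 26]);


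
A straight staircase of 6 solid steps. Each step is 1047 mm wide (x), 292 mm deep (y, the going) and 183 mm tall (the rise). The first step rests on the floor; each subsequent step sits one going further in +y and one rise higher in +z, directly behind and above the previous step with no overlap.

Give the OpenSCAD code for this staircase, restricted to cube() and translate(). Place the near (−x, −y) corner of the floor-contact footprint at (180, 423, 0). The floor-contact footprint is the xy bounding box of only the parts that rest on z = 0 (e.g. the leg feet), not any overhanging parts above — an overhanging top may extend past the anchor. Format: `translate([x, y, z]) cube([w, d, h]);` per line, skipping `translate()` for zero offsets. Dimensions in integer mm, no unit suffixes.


translate([180, 423, 0]) cube([1047, 292, 183]);
translate([180, 715, 183]) cube([1047, 292, 183]);
translate([180, 1007, 366]) cube([1047, 292, 183]);
translate([180, 1299, 549]) cube([1047, 292, 183]);
translate([180, 1591, 732]) cube([1047, 292, 183]);
translate([180, 1883, 915]) cube([1047, 292, 183]);


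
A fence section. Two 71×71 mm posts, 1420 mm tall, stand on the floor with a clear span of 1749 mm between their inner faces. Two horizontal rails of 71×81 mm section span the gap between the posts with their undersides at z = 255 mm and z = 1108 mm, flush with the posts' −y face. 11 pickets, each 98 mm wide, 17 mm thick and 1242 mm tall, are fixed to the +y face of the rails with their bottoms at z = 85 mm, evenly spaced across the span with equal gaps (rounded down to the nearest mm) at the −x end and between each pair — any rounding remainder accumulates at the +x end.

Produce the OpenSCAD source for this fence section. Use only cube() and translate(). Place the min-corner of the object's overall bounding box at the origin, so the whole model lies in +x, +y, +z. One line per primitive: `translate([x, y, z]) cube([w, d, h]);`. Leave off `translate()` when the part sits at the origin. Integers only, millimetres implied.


cube([71, 71, 1420]);
translate([1820, 0, 0]) cube([71, 71, 1420]);
translate([71, 0, 255]) cube([1749, 71, 81]);
translate([71, 0, 1108]) cube([1749, 71, 81]);
translate([126, 71, 85]) cube([98, 17, 1242]);
translate([279, 71, 85]) cube([98, 17, 1242]);
translate([432, 71, 85]) cube([98, 17, 1242]);
translate([585, 71, 85]) cube([98, 17, 1242]);
translate([738, 71, 85]) cube([98, 17, 1242]);
translate([891, 71, 85]) cube([98, 17, 1242]);
translate([1044, 71, 85]) cube([98, 17, 1242]);
translate([1197, 71, 85]) cube([98, 17, 1242]);
translate([1350, 71, 85]) cube([98, 17, 1242]);
translate([1503, 71, 85]) cube([98, 17, 1242]);
translate([1656, 71, 85]) cube([98, 17, 1242]);


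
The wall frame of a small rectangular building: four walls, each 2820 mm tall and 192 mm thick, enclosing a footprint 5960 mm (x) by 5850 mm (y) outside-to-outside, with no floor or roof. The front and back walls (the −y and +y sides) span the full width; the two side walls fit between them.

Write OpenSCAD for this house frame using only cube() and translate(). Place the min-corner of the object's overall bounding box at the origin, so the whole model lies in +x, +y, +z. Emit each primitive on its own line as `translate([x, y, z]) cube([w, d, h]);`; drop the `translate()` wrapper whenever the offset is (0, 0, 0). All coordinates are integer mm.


cube([5960, 192, 2820]);
translate([0, 5658, 0]) cube([5960, 192, 2820]);
translate([0, 192, 0]) cube([192, 5466, 2820]);
translate([5768, 192, 0]) cube([192, 5466, 2820]);


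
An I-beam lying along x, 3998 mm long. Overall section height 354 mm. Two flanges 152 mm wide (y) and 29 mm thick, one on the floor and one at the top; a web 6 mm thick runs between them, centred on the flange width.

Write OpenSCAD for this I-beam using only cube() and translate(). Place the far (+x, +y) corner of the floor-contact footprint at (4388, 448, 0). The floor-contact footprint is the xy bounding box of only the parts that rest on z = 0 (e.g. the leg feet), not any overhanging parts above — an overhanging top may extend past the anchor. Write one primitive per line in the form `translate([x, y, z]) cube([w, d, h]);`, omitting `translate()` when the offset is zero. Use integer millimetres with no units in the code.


translate([390, 296, 0]) cube([3998, 152, 29]);
translate([390, 369, 29]) cube([3998, 6, 296]);
translate([390, 296, 325]) cube([3998, 152, 29]);


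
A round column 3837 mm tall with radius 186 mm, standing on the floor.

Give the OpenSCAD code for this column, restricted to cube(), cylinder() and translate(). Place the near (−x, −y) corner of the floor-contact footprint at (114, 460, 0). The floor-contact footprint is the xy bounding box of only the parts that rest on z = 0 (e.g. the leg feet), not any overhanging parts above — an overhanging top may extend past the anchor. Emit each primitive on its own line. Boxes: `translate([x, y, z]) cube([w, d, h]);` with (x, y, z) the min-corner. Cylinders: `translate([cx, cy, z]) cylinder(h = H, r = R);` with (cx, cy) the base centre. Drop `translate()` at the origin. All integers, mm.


translate([300, 646, 0]) cylinder(h = 3837, r = 186);


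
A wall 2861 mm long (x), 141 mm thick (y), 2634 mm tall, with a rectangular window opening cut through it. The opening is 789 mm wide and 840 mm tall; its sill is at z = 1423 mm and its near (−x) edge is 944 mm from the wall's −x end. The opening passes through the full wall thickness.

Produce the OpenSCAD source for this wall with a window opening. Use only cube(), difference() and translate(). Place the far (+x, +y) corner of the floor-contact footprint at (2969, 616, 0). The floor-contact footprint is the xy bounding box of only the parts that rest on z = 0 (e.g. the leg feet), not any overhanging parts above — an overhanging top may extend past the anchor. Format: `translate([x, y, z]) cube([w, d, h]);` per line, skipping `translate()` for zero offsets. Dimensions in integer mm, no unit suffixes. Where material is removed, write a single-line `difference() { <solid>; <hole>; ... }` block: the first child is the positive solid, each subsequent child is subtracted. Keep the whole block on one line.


difference() { translate([108, 475, 0]) cube([2861, 141, 2634]); translate([1052, 475, 1423]) cube([789, 141, 840]); }


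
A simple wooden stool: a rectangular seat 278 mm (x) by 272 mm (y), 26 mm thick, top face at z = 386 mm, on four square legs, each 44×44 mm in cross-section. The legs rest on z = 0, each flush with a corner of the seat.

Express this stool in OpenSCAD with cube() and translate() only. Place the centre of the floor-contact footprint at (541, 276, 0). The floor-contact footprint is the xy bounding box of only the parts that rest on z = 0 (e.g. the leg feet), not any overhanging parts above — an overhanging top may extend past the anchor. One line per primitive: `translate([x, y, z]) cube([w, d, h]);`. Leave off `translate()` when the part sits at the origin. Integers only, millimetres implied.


translate([402, 140, 360]) cube([278, 272, 26]);
translate([402, 140, 0]) cube([44, 44, 360]);
translate([636, 140, 0]) cube([44, 44, 360]);
translate([402, 368, 0]) cube([44, 44, 360]);
translate([636, 368, 0]) cube([44, 44, 360]);
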